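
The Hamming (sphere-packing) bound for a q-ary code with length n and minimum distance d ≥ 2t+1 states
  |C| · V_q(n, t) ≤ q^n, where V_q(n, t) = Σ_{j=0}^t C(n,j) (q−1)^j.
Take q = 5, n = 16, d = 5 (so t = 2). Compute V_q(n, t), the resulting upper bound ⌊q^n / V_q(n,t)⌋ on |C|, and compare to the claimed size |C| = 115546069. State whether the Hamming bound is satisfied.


V_q(n, t) = 1985, q^n = 152587890625, Hamming bound = 76870473, |C| = 115546069 > bound (violated).

Step 1: Compute V_q(n, t) = Σ_{j=0}^2 C(n, j) (q−1)^j.
  j = 0: C(16,0)·(4)^0 = 1·1 = 1.
  j = 1: C(16,1)·(4)^1 = 16·4 = 64.
  j = 2: C(16,2)·(4)^2 = 120·16 = 1920.
  V_q(n, t) = 1 + 64 + 1920 = 1985.
Step 2: q^n = 5^16 = 152587890625.
Step 3: Hamming bound ⌊q^n / V_q(n,t)⌋ = ⌊152587890625/1985⌋ = 76870473.
Step 4: Compare |C| = 115546069 to 76870473: violated.
The claimed |C| lies above the Hamming bound, so no 5-ary code of length 16 with d ≥ 5 can have 115546069 codewords.


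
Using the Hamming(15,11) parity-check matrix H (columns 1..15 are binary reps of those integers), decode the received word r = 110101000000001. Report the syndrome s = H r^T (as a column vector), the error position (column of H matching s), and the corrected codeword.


s = (1, 1, 1, 0)^T, error position = 14, corrected codeword c = 110101000000011

Compute s = H r^T mod 2 one row at a time:
  s_1 = 0 + 0 + 0 + 0 + 0 + 0 + 0 + 1 = 1 ≡ 1 (mod 2).
  s_2 = 1 + 0 + 1 + 0 + 0 + 0 + 0 + 1 = 3 ≡ 1 (mod 2).
  s_3 = 1 + 0 + 1 + 0 + 0 + 0 + 0 + 1 = 3 ≡ 1 (mod 2).
  s_4 = 1 + 0 + 0 + 0 + 0 + 0 + 0 + 1 = 2 ≡ 0 (mod 2).
s = (1, 1, 1, 0)^T — this equals column 14 of H (binary 1110), so error is at position 14.
Correct: flip bit 14 of r = 110101000000001 to get c = 110101000000011.


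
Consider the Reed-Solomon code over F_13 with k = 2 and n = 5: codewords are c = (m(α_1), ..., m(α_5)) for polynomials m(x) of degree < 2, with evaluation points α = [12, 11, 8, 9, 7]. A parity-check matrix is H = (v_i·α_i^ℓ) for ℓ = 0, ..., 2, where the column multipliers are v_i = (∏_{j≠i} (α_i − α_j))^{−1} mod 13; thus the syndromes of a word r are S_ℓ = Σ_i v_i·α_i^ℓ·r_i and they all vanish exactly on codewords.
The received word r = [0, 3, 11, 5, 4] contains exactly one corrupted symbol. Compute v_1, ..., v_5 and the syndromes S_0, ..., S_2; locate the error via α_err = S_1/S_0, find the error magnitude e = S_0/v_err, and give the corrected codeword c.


S = (5, 3, 7), error at position 2, error magnitude e = 10, c = [0, 6, 11, 5, 4].

Step 1: column multipliers v_i = (∏_{j≠i}(α_i − α_j))^{−1} mod 13.
  i = 1 (α = 12): (12−11)(12−8)(12−9)(12−7) = 1·4·3·5 = 60 ≡ 8, so v_1 = 8^{−1} = 5 (mod 13).
  i = 2 (α = 11): (11−12)(11−8)(11−9)(11−7) = (−1)·3·2·4 = −24 ≡ 2, so v_2 = 2^{−1} = 7 (mod 13).
  i = 3 (α = 8): (8−12)(8−11)(8−9)(8−7) = (−4)·(−3)·(−1)·1 = −12 ≡ 1, so v_3 = 1^{−1} = 1 (mod 13).
  i = 4 (α = 9): (9−12)(9−11)(9−8)(9−7) = (−3)·(−2)·1·2 = 12 ≡ 12, so v_4 = 12^{−1} = 12 (mod 13).
  i = 5 (α = 7): (7−12)(7−11)(7−8)(7−9) = (−5)·(−4)·(−1)·(−2) = 40 ≡ 1, so v_5 = 1^{−1} = 1 (mod 13).
  v = [5, 7, 1, 12, 1].
Step 2: syndromes of r = [0, 3, 11, 5, 4] (all sums mod 13).
  S_0 = Σ v_i r_i = 5·0 + 7·3 + 1·11 + 12·5 + 1·4 = 96 ≡ 5.
  S_1 = Σ v_i α_i r_i = 5·12·0 + 7·11·3 + 1·8·11 + 12·9·5 + 1·7·4 = 887 ≡ 3.
  α_i^2 mod 13 = [1, 4, 12, 3, 10].
  S_2 = Σ v_i α_i^2 r_i = 5·1·0 + 7·4·3 + 1·12·11 + 12·3·5 + 1·10·4 = 436 ≡ 7.
  S = (5, 3, 7) ≠ 0, so r is not a codeword (an error is present).
Step 3: locate the error. For a single error e at position i, S_ℓ = v_i·e·α_i^ℓ, so α_err = S_1/S_0.
  S_0^{−1} = 5^{−1} = 8 (mod 13), so α_err = 3·8 = 24 ≡ 11 = α_2. Error position i = 2.
  Consistency check: S_2/S_1 = 7·9 = 63 ≡ 11 = α_err ✓ (single-error assumption holds).
Step 4: error magnitude e = S_0/v_2 = S_0·∏_{j≠2}(α_2 − α_j) = 5·2 = 10 ≡ 10 (mod 13).
Step 5: correct position 2: c_2 = r_2 − e = 3 − 10 ≡ 6 (mod 13). Hence c = [0, 6, 11, 5, 4].
  Check: interpolating c through the α_i gives m(x) = 7 + 7·x (degree < 2) with m(α_i) = c_i for every i, so c is indeed a codeword.


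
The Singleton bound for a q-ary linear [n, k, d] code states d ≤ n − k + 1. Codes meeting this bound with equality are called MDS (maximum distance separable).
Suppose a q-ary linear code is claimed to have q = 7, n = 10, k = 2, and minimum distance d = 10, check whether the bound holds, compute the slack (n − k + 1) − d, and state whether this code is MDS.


Singleton RHS = n − k + 1 = 9, slack = -1, bound violated (no such code; not MDS).

Singleton bound: d ≤ n − k + 1.
Here n = 10, k = 2, so n − k + 1 = 9.
Given d = 10, check d ≤ 9: NO.
Slack = (n − k + 1) − d = -1.
The slack is negative: d = 10 exceeds n − k + 1 = 9 by 1, so the Singleton bound is violated and no linear [10, 2, 10]_7 code can exist. In particular it is not MDS (MDS requires d = n − k + 1 exactly).
Description: the claimed parameters are [10, 2, 10]_7; such a code would be impossible (violates the Singleton bound).


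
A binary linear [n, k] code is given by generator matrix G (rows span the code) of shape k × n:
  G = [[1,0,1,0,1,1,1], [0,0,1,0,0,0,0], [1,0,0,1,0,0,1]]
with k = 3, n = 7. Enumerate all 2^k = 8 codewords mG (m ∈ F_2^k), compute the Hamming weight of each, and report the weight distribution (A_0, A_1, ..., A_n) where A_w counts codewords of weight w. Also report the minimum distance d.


Weight distribution: A_0 = 1, A_1 = 1, A_3 = 2, A_4 = 3, A_5 = 1. Minimum distance d = 1.

Enumerate all 2^3 = 8 messages m ∈ F_2^3.
For each, compute codeword c = mG in F_2^7, then tally its weight.
  m = 000 → c = 0000000, weight = 0.
  m = 100 → c = 1010111, weight = 5.
  m = 010 → c = 0010000, weight = 1.
  m = 110 → c = 1000111, weight = 4.
  m = 001 → c = 1001001, weight = 3.
  m = 101 → c = 0011110, weight = 4.
  m = 011 → c = 1011001, weight = 4.
  m = 111 → c = 0001110, weight = 3.
Tally weights:
  weight 0: 1 codewords.
  weight 1: 1 codewords.
  weight 3: 2 codewords.
  weight 4: 3 codewords.
  weight 5: 1 codewords.
Minimum distance d = smallest w > 0 with A_w > 0 = 1.
Sanity: Σ A_w = 8 = 2^3 = 8 ✓.


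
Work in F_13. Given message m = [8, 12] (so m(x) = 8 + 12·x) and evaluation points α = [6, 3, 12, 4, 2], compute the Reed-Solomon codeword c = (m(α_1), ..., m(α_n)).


c = [2, 5, 9, 4, 6]

Message polynomial: m(x) = 8 + 12·x (mod 13).
For each evaluation point α_i, compute m(α_i) mod 13:
  α_1 = 6: Horner steps 12 → 2, so m(6) = 2.
  α_2 = 3: Horner steps 12 → 5, so m(3) = 5.
  α_3 = 12: Horner steps 12 → 9, so m(12) = 9.
  α_4 = 4: Horner steps 12 → 4, so m(4) = 4.
  α_5 = 2: Horner steps 12 → 6, so m(2) = 6.
Codeword c = [2, 5, 9, 4, 6] ∈ F_13^5.


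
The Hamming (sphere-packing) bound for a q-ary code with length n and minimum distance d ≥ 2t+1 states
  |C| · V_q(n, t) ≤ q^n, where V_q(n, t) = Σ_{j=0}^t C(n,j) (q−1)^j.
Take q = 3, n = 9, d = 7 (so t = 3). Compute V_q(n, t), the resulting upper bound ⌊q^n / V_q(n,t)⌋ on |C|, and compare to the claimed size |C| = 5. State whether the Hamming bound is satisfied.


V_q(n, t) = 835, q^n = 19683, Hamming bound = 23, |C| = 5 ≤ bound (satisfied).

Step 1: Compute V_q(n, t) = Σ_{j=0}^3 C(n, j) (q−1)^j.
  j = 0: C(9,0)·(2)^0 = 1·1 = 1.
  j = 1: C(9,1)·(2)^1 = 9·2 = 18.
  j = 2: C(9,2)·(2)^2 = 36·4 = 144.
  j = 3: C(9,3)·(2)^3 = 84·8 = 672.
  V_q(n, t) = 1 + 18 + 144 + 672 = 835.
Step 2: q^n = 3^9 = 19683.
Step 3: Hamming bound ⌊q^n / V_q(n,t)⌋ = ⌊19683/835⌋ = 23.
Step 4: Compare |C| = 5 to 23: satisfied.
The claimed |C| lies below the Hamming bound.


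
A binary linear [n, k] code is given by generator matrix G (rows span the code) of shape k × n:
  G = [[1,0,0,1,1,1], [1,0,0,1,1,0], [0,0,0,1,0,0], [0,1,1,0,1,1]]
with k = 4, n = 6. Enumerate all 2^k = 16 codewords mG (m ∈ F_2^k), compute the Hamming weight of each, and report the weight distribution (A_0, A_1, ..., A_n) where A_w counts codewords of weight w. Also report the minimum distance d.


Weight distribution: A_0 = 1, A_1 = 2, A_2 = 2, A_3 = 4, A_4 = 5, A_5 = 2. Minimum distance d = 1.

Enumerate all 2^4 = 16 messages m ∈ F_2^4.
For each, compute codeword c = mG in F_2^6, then tally its weight.
  m = 0000 → c = 000000, weight = 0.
  m = 1000 → c = 100111, weight = 4.
  m = 0100 → c = 100110, weight = 3.
  m = 1100 → c = 000001, weight = 1.
  m = 0010 → c = 000100, weight = 1.
  m = 1010 → c = 100011, weight = 3.
  m = 0110 → c = 100010, weight = 2.
  m = 1110 → c = 000101, weight = 2.
  m = 0001 → c = 011011, weight = 4.
  m = 1001 → c = 111100, weight = 4.
  m = 0101 → c = 111101, weight = 5.
  m = 1101 → c = 011010, weight = 3.
  m = 0011 → c = 011111, weight = 5.
  m = 1011 → c = 111000, weight = 3.
  m = 0111 → c = 111001, weight = 4.
  m = 1111 → c = 011110, weight = 4.
Tally weights:
  weight 0: 1 codewords.
  weight 1: 2 codewords.
  weight 2: 2 codewords.
  weight 3: 4 codewords.
  weight 4: 5 codewords.
  weight 5: 2 codewords.
Minimum distance d = smallest w > 0 with A_w > 0 = 1.
Sanity: Σ A_w = 16 = 2^4 = 16 ✓.


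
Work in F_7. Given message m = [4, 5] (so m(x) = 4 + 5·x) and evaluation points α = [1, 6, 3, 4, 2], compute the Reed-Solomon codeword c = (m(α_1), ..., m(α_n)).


c = [2, 6, 5, 3, 0]

Message polynomial: m(x) = 4 + 5·x (mod 7).
For each evaluation point α_i, compute m(α_i) mod 7:
  α_1 = 1: Horner steps 5 → 2, so m(1) = 2.
  α_2 = 6: Horner steps 5 → 6, so m(6) = 6.
  α_3 = 3: Horner steps 5 → 5, so m(3) = 5.
  α_4 = 4: Horner steps 5 → 3, so m(4) = 3.
  α_5 = 2: Horner steps 5 → 0, so m(2) = 0.
Codeword c = [2, 6, 5, 3, 0] ∈ F_7^5.


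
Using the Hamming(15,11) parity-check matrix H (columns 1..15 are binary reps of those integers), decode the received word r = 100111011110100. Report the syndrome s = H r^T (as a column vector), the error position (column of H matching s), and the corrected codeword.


s = (1, 0, 1, 1)^T, error position = 11, corrected codeword c = 100111011100100

Compute s = H r^T mod 2 one row at a time:
  s_1 = 1 + 1 + 1 + 1 + 0 + 1 + 0 + 0 = 5 ≡ 1 (mod 2).
  s_2 = 1 + 1 + 1 + 0 + 0 + 1 + 0 + 0 = 4 ≡ 0 (mod 2).
  s_3 = 0 + 0 + 1 + 0 + 1 + 1 + 0 + 0 = 3 ≡ 1 (mod 2).
  s_4 = 1 + 0 + 1 + 0 + 1 + 1 + 1 + 0 = 5 ≡ 1 (mod 2).
s = (1, 0, 1, 1)^T — this equals column 11 of H (binary 1011), so error is at position 11.
Correct: flip bit 11 of r = 100111011110100 to get c = 100111011100100.


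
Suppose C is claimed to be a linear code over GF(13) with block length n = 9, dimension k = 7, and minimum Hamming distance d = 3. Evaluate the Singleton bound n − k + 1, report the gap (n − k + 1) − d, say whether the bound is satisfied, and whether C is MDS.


Singleton RHS = n − k + 1 = 3, slack = 0, bound satisfied, MDS.

Singleton bound: d ≤ n − k + 1.
Here n = 9, k = 7, so n − k + 1 = 3.
Given d = 3, check d ≤ 3: YES.
Slack = (n − k + 1) − d = 0.
The code is MDS (slack = 0).
Description: the claimed parameters are [9, 7, 3]_13; such a code would be MDS (meets Singleton bound).


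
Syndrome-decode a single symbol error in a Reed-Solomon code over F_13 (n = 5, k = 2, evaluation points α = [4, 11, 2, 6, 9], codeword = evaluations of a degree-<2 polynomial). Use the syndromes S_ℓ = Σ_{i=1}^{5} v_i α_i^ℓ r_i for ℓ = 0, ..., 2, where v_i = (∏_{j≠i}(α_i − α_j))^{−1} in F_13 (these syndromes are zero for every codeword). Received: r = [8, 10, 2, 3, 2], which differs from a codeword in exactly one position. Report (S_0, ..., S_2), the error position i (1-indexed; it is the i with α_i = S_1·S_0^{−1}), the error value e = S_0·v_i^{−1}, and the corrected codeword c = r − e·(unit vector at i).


S = (8, 3, 6), error at position 3, error magnitude e = 2, c = [8, 10, 0, 3, 2].

Step 1: column multipliers v_i = (∏_{j≠i}(α_i − α_j))^{−1} mod 13.
  i = 1 (α = 4): (4−11)(4−2)(4−6)(4−9) = (−7)·2·(−2)·(−5) = −140 ≡ 3, so v_1 = 3^{−1} = 9 (mod 13).
  i = 2 (α = 11): (11−4)(11−2)(11−6)(11−9) = 7·9·5·2 = 630 ≡ 6, so v_2 = 6^{−1} = 11 (mod 13).
  i = 3 (α = 2): (2−4)(2−11)(2−6)(2−9) = (−2)·(−9)·(−4)·(−7) = 504 ≡ 10, so v_3 = 10^{−1} = 4 (mod 13).
  i = 4 (α = 6): (6−4)(6−11)(6−2)(6−9) = 2·(−5)·4·(−3) = 120 ≡ 3, so v_4 = 3^{−1} = 9 (mod 13).
  i = 5 (α = 9): (9−4)(9−11)(9−2)(9−6) = 5·(−2)·7·3 = −210 ≡ 11, so v_5 = 11^{−1} = 6 (mod 13).
  v = [9, 11, 4, 9, 6].
Step 2: syndromes of r = [8, 10, 2, 3, 2] (all sums mod 13).
  S_0 = Σ v_i r_i = 9·8 + 11·10 + 4·2 + 9·3 + 6·2 = 229 ≡ 8.
  S_1 = Σ v_i α_i r_i = 9·4·8 + 11·11·10 + 4·2·2 + 9·6·3 + 6·9·2 = 1784 ≡ 3.
  α_i^2 mod 13 = [3, 4, 4, 10, 3].
  S_2 = Σ v_i α_i^2 r_i = 9·3·8 + 11·4·10 + 4·4·2 + 9·10·3 + 6·3·2 = 994 ≡ 6.
  S = (8, 3, 6) ≠ 0, so r is not a codeword (an error is present).
Step 3: locate the error. For a single error e at position i, S_ℓ = v_i·e·α_i^ℓ, so α_err = S_1/S_0.
  S_0^{−1} = 8^{−1} = 5 (mod 13), so α_err = 3·5 = 15 ≡ 2 = α_3. Error position i = 3.
  Consistency check: S_2/S_1 = 6·9 = 54 ≡ 2 = α_err ✓ (single-error assumption holds).
Step 4: error magnitude e = S_0/v_3 = S_0·∏_{j≠3}(α_3 − α_j) = 8·10 = 80 ≡ 2 (mod 13).
Step 5: correct position 3: c_3 = r_3 − e = 2 − 2 ≡ 0 (mod 13). Hence c = [8, 10, 0, 3, 2].
  Check: interpolating c through the α_i gives m(x) = 5 + 4·x (degree < 2) with m(α_i) = c_i for every i, so c is indeed a codeword.


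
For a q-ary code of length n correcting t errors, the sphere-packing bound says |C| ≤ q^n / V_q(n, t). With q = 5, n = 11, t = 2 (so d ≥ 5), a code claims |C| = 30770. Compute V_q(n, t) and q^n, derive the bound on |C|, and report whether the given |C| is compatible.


V_q(n, t) = 925, q^n = 48828125, Hamming bound = 52787, |C| = 30770 ≤ bound (satisfied).

Step 1: Compute V_q(n, t) = Σ_{j=0}^2 C(n, j) (q−1)^j.
  j = 0: C(11,0)·(4)^0 = 1·1 = 1.
  j = 1: C(11,1)·(4)^1 = 11·4 = 44.
  j = 2: C(11,2)·(4)^2 = 55·16 = 880.
  V_q(n, t) = 1 + 44 + 880 = 925.
Step 2: q^n = 5^11 = 48828125.
Step 3: Hamming bound ⌊q^n / V_q(n,t)⌋ = ⌊48828125/925⌋ = 52787.
Step 4: Compare |C| = 30770 to 52787: satisfied.
The claimed |C| lies below the Hamming bound.


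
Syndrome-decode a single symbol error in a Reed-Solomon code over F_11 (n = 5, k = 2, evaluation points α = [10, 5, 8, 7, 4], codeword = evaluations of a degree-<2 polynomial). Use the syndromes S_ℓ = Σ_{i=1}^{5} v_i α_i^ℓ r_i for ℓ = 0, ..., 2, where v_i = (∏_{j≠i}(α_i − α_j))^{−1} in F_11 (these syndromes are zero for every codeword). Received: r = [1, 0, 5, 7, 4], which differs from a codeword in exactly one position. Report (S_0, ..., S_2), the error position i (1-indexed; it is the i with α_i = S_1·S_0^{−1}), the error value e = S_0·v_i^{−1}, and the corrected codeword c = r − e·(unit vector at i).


S = (4, 5, 9), error at position 5, error magnitude e = 2, c = [1, 0, 5, 7, 2].

Step 1: column multipliers v_i = (∏_{j≠i}(α_i − α_j))^{−1} mod 11.
  i = 1 (α = 10): (10−5)(10−8)(10−7)(10−4) = 5·2·3·6 = 180 ≡ 4, so v_1 = 4^{−1} = 3 (mod 11).
  i = 2 (α = 5): (5−10)(5−8)(5−7)(5−4) = (−5)·(−3)·(−2)·1 = −30 ≡ 3, so v_2 = 3^{−1} = 4 (mod 11).
  i = 3 (α = 8): (8−10)(8−5)(8−7)(8−4) = (−2)·3·1·4 = −24 ≡ 9, so v_3 = 9^{−1} = 5 (mod 11).
  i = 4 (α = 7): (7−10)(7−5)(7−8)(7−4) = (−3)·2·(−1)·3 = 18 ≡ 7, so v_4 = 7^{−1} = 8 (mod 11).
  i = 5 (α = 4): (4−10)(4−5)(4−8)(4−7) = (−6)·(−1)·(−4)·(−3) = 72 ≡ 6, so v_5 = 6^{−1} = 2 (mod 11).
  v = [3, 4, 5, 8, 2].
Step 2: syndromes of r = [1, 0, 5, 7, 4] (all sums mod 11).
  S_0 = Σ v_i r_i = 3·1 + 4·0 + 5·5 + 8·7 + 2·4 = 92 ≡ 4.
  S_1 = Σ v_i α_i r_i = 3·10·1 + 4·5·0 + 5·8·5 + 8·7·7 + 2·4·4 = 654 ≡ 5.
  α_i^2 mod 11 = [1, 3, 9, 5, 5].
  S_2 = Σ v_i α_i^2 r_i = 3·1·1 + 4·3·0 + 5·9·5 + 8·5·7 + 2·5·4 = 548 ≡ 9.
  S = (4, 5, 9) ≠ 0, so r is not a codeword (an error is present).
Step 3: locate the error. For a single error e at position i, S_ℓ = v_i·e·α_i^ℓ, so α_err = S_1/S_0.
  S_0^{−1} = 4^{−1} = 3 (mod 11), so α_err = 5·3 = 15 ≡ 4 = α_5. Error position i = 5.
  Consistency check: S_2/S_1 = 9·9 = 81 ≡ 4 = α_err ✓ (single-error assumption holds).
Step 4: error magnitude e = S_0/v_5 = S_0·∏_{j≠5}(α_5 − α_j) = 4·6 = 24 ≡ 2 (mod 11).
Step 5: correct position 5: c_5 = r_5 − e = 4 − 2 ≡ 2 (mod 11). Hence c = [1, 0, 5, 7, 2].
  Check: interpolating c through the α_i gives m(x) = 10 + 9·x (degree < 2) with m(α_i) = c_i for every i, so c is indeed a codeword.


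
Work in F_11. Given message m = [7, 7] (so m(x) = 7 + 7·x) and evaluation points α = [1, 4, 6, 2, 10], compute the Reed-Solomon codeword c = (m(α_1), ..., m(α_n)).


c = [3, 2, 5, 10, 0]

Message polynomial: m(x) = 7 + 7·x (mod 11).
For each evaluation point α_i, compute m(α_i) mod 11:
  α_1 = 1: Horner steps 7 → 3, so m(1) = 3.
  α_2 = 4: Horner steps 7 → 2, so m(4) = 2.
  α_3 = 6: Horner steps 7 → 5, so m(6) = 5.
  α_4 = 2: Horner steps 7 → 10, so m(2) = 10.
  α_5 = 10: Horner steps 7 → 0, so m(10) = 0.
Codeword c = [3, 2, 5, 10, 0] ∈ F_11^5.


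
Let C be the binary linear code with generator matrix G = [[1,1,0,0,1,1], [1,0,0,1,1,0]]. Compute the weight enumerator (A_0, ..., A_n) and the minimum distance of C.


Weight distribution: A_0 = 1, A_3 = 2, A_4 = 1. Minimum distance d = 3.

Enumerate all 2^2 = 4 messages m ∈ F_2^2.
For each, compute codeword c = mG in F_2^6, then tally its weight.
  m = 00 → c = 000000, weight = 0.
  m = 10 → c = 110011, weight = 4.
  m = 01 → c = 100110, weight = 3.
  m = 11 → c = 010101, weight = 3.
Tally weights:
  weight 0: 1 codewords.
  weight 3: 2 codewords.
  weight 4: 1 codewords.
Minimum distance d = smallest w > 0 with A_w > 0 = 3.
Sanity: Σ A_w = 4 = 2^2 = 4 ✓.


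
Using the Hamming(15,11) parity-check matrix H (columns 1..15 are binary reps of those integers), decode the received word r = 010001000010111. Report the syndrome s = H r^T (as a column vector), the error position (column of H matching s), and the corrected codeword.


s = (0, 0, 1, 1)^T, error position = 3, corrected codeword c = 011001000010111

Compute s = H r^T mod 2 one row at a time:
  s_1 = 0 + 0 + 0 + 1 + 0 + 1 + 1 + 1 = 4 ≡ 0 (mod 2).
  s_2 = 0 + 0 + 1 + 0 + 0 + 1 + 1 + 1 = 4 ≡ 0 (mod 2).
  s_3 = 1 + 0 + 1 + 0 + 0 + 1 + 1 + 1 = 5 ≡ 1 (mod 2).
  s_4 = 0 + 0 + 0 + 0 + 0 + 1 + 1 + 1 = 3 ≡ 1 (mod 2).
s = (0, 0, 1, 1)^T — this equals column 3 of H (binary 0011), so error is at position 3.
Correct: flip bit 3 of r = 010001000010111 to get c = 011001000010111.


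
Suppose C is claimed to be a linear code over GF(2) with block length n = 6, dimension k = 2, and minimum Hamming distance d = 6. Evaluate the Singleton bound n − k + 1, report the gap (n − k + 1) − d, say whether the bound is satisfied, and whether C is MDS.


Singleton RHS = n − k + 1 = 5, slack = -1, bound violated (no such code; not MDS).

Singleton bound: d ≤ n − k + 1.
Here n = 6, k = 2, so n − k + 1 = 5.
Given d = 6, check d ≤ 5: NO.
Slack = (n − k + 1) − d = -1.
The slack is negative: d = 6 exceeds n − k + 1 = 5 by 1, so the Singleton bound is violated and no linear [6, 2, 6]_2 code can exist. In particular it is not MDS (MDS requires d = n − k + 1 exactly).
Description: the claimed parameters are [6, 2, 6]_2; such a code would be impossible (violates the Singleton bound).


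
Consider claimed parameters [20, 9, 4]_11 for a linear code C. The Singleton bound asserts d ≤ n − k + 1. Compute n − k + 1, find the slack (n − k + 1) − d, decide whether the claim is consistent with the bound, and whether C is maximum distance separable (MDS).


Singleton RHS = n − k + 1 = 12, slack = 8, bound satisfied, not MDS.

Singleton bound: d ≤ n − k + 1.
Here n = 20, k = 9, so n − k + 1 = 12.
Given d = 4, check d ≤ 12: YES.
Slack = (n − k + 1) − d = 8.
The code is NOT MDS (slack = 8 > 0).
Description: the claimed parameters are [20, 9, 4]_11; such a code would be non-MDS.


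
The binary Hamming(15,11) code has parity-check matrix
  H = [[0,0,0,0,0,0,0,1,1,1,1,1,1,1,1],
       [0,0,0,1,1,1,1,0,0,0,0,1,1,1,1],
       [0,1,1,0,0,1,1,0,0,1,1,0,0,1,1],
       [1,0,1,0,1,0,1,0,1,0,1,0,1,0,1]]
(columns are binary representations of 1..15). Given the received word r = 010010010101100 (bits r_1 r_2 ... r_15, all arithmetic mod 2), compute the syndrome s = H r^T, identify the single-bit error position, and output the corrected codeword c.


s = (0, 1, 0, 0)^T, error position = 4, corrected codeword c = 010110010101100

Compute s = H r^T mod 2 one row at a time:
  s_1 = 1 + 0 + 1 + 0 + 1 + 1 + 0 + 0 = 4 ≡ 0 (mod 2).
  s_2 = 0 + 1 + 0 + 0 + 1 + 1 + 0 + 0 = 3 ≡ 1 (mod 2).
  s_3 = 1 + 0 + 0 + 0 + 1 + 0 + 0 + 0 = 2 ≡ 0 (mod 2).
  s_4 = 0 + 0 + 1 + 0 + 0 + 0 + 1 + 0 = 2 ≡ 0 (mod 2).
s = (0, 1, 0, 0)^T — this equals column 4 of H (binary 0100), so error is at position 4.
Correct: flip bit 4 of r = 010010010101100 to get c = 010110010101100.


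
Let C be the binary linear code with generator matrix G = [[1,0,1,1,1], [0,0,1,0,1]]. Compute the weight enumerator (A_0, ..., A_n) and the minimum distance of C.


Weight distribution: A_0 = 1, A_2 = 2, A_4 = 1. Minimum distance d = 2.

Enumerate all 2^2 = 4 messages m ∈ F_2^2.
For each, compute codeword c = mG in F_2^5, then tally its weight.
  m = 00 → c = 00000, weight = 0.
  m = 10 → c = 10111, weight = 4.
  m = 01 → c = 00101, weight = 2.
  m = 11 → c = 10010, weight = 2.
Tally weights:
  weight 0: 1 codewords.
  weight 2: 2 codewords.
  weight 4: 1 codewords.
Minimum distance d = smallest w > 0 with A_w > 0 = 2.
Sanity: Σ A_w = 4 = 2^2 = 4 ✓.


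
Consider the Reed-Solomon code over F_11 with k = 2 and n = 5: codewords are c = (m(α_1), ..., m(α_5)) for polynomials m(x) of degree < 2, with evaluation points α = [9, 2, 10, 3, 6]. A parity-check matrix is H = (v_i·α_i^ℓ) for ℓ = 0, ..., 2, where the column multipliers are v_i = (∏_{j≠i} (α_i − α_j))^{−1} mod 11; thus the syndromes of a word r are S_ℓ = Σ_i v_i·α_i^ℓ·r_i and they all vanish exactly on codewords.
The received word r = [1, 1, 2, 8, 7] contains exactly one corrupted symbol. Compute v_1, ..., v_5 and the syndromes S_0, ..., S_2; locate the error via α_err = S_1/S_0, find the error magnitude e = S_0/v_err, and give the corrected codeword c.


S = (1, 9, 4), error at position 1, error magnitude e = 6, c = [6, 1, 2, 8, 7].

Step 1: column multipliers v_i = (∏_{j≠i}(α_i − α_j))^{−1} mod 11.
  i = 1 (α = 9): (9−2)(9−10)(9−3)(9−6) = 7·(−1)·6·3 = −126 ≡ 6, so v_1 = 6^{−1} = 2 (mod 11).
  i = 2 (α = 2): (2−9)(2−10)(2−3)(2−6) = (−7)·(−8)·(−1)·(−4) = 224 ≡ 4, so v_2 = 4^{−1} = 3 (mod 11).
  i = 3 (α = 10): (10−9)(10−2)(10−3)(10−6) = 1·8·7·4 = 224 ≡ 4, so v_3 = 4^{−1} = 3 (mod 11).
  i = 4 (α = 3): (3−9)(3−2)(3−10)(3−6) = (−6)·1·(−7)·(−3) = −126 ≡ 6, so v_4 = 6^{−1} = 2 (mod 11).
  i = 5 (α = 6): (6−9)(6−2)(6−10)(6−3) = (−3)·4·(−4)·3 = 144 ≡ 1, so v_5 = 1^{−1} = 1 (mod 11).
  v = [2, 3, 3, 2, 1].
Step 2: syndromes of r = [1, 1, 2, 8, 7] (all sums mod 11).
  S_0 = Σ v_i r_i = 2·1 + 3·1 + 3·2 + 2·8 + 1·7 = 34 ≡ 1.
  S_1 = Σ v_i α_i r_i = 2·9·1 + 3·2·1 + 3·10·2 + 2·3·8 + 1·6·7 = 174 ≡ 9.
  α_i^2 mod 11 = [4, 4, 1, 9, 3].
  S_2 = Σ v_i α_i^2 r_i = 2·4·1 + 3·4·1 + 3·1·2 + 2·9·8 + 1·3·7 = 191 ≡ 4.
  S = (1, 9, 4) ≠ 0, so r is not a codeword (an error is present).
Step 3: locate the error. For a single error e at position i, S_ℓ = v_i·e·α_i^ℓ, so α_err = S_1/S_0.
  S_0^{−1} = 1^{−1} = 1 (mod 11), so α_err = 9·1 = 9 ≡ 9 = α_1. Error position i = 1.
  Consistency check: S_2/S_1 = 4·5 = 20 ≡ 9 = α_err ✓ (single-error assumption holds).
Step 4: error magnitude e = S_0/v_1 = S_0·∏_{j≠1}(α_1 − α_j) = 1·6 = 6 ≡ 6 (mod 11).
Step 5: correct position 1: c_1 = r_1 − e = 1 − 6 ≡ 6 (mod 11). Hence c = [6, 1, 2, 8, 7].
  Check: interpolating c through the α_i gives m(x) = 9 + 7·x (degree < 2) with m(α_i) = c_i for every i, so c is indeed a codeword.


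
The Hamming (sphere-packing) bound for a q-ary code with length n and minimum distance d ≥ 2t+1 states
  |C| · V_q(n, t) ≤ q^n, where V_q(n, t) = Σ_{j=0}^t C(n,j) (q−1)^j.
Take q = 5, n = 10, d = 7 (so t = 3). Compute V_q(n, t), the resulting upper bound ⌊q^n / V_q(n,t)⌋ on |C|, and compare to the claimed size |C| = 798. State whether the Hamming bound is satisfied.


V_q(n, t) = 8441, q^n = 9765625, Hamming bound = 1156, |C| = 798 ≤ bound (satisfied).

Step 1: Compute V_q(n, t) = Σ_{j=0}^3 C(n, j) (q−1)^j.
  j = 0: C(10,0)·(4)^0 = 1·1 = 1.
  j = 1: C(10,1)·(4)^1 = 10·4 = 40.
  j = 2: C(10,2)·(4)^2 = 45·16 = 720.
  j = 3: C(10,3)·(4)^3 = 120·64 = 7680.
  V_q(n, t) = 1 + 40 + 720 + 7680 = 8441.
Step 2: q^n = 5^10 = 9765625.
Step 3: Hamming bound ⌊q^n / V_q(n,t)⌋ = ⌊9765625/8441⌋ = 1156.
Step 4: Compare |C| = 798 to 1156: satisfied.
The claimed |C| lies below the Hamming bound.


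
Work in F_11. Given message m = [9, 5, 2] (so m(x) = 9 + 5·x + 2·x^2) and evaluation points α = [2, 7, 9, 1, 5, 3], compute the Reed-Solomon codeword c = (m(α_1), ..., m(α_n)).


c = [5, 10, 7, 5, 7, 9]

Message polynomial: m(x) = 9 + 5·x + 2·x^2 (mod 11).
For each evaluation point α_i, compute m(α_i) mod 11:
  α_1 = 2: Horner steps 2 → 9 → 5, so m(2) = 5.
  α_2 = 7: Horner steps 2 → 8 → 10, so m(7) = 10.
  α_3 = 9: Horner steps 2 → 1 → 7, so m(9) = 7.
  α_4 = 1: Horner steps 2 → 7 → 5, so m(1) = 5.
  α_5 = 5: Horner steps 2 → 4 → 7, so m(5) = 7.
  α_6 = 3: Horner steps 2 → 0 → 9, so m(3) = 9.
Codeword c = [5, 10, 7, 5, 7, 9] ∈ F_11^6.


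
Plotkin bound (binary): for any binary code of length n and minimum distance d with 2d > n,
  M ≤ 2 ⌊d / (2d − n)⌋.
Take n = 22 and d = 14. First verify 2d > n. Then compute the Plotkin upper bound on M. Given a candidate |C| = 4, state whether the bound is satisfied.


Plotkin bound M ≤ 4; given |C| = 4 ≤ bound (satisfied).

Check applicability: 2d = 28, n = 22.
2d − n = 6 > 0, so Plotkin applies.
Compute d/(2d−n) = 14/6 ≈ 2.3333.
⌊d/(2d−n)⌋ = 2.
Plotkin bound: M ≤ 2·2 = 4.
Given |C| = 4, check: satisfied.
This |C| is at the Plotkin bound.


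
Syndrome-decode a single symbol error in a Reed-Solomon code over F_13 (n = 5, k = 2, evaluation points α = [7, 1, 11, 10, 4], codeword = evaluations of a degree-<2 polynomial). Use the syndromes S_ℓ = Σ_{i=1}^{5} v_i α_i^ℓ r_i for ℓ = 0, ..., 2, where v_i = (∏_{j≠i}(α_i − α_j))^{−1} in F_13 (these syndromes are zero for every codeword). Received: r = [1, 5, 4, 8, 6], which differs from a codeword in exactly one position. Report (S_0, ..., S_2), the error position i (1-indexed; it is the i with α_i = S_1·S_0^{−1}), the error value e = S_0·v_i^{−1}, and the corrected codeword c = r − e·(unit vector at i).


S = (9, 11, 12), error at position 1, error magnitude e = 7, c = [7, 5, 4, 8, 6].

Step 1: column multipliers v_i = (∏_{j≠i}(α_i − α_j))^{−1} mod 13.
  i = 1 (α = 7): (7−1)(7−11)(7−10)(7−4) = 6·(−4)·(−3)·3 = 216 ≡ 8, so v_1 = 8^{−1} = 5 (mod 13).
  i = 2 (α = 1): (1−7)(1−11)(1−10)(1−4) = (−6)·(−10)·(−9)·(−3) = 1620 ≡ 8, so v_2 = 8^{−1} = 5 (mod 13).
  i = 3 (α = 11): (11−7)(11−1)(11−10)(11−4) = 4·10·1·7 = 280 ≡ 7, so v_3 = 7^{−1} = 2 (mod 13).
  i = 4 (α = 10): (10−7)(10−1)(10−11)(10−4) = 3·9·(−1)·6 = −162 ≡ 7, so v_4 = 7^{−1} = 2 (mod 13).
  i = 5 (α = 4): (4−7)(4−1)(4−11)(4−10) = (−3)·3·(−7)·(−6) = −378 ≡ 12, so v_5 = 12^{−1} = 12 (mod 13).
  v = [5, 5, 2, 2, 12].
Step 2: syndromes of r = [1, 5, 4, 8, 6] (all sums mod 13).
  S_0 = Σ v_i r_i = 5·1 + 5·5 + 2·4 + 2·8 + 12·6 = 126 ≡ 9.
  S_1 = Σ v_i α_i r_i = 5·7·1 + 5·1·5 + 2·11·4 + 2·10·8 + 12·4·6 = 596 ≡ 11.
  α_i^2 mod 13 = [10, 1, 4, 9, 3].
  S_2 = Σ v_i α_i^2 r_i = 5·10·1 + 5·1·5 + 2·4·4 + 2·9·8 + 12·3·6 = 467 ≡ 12.
  S = (9, 11, 12) ≠ 0, so r is not a codeword (an error is present).
Step 3: locate the error. For a single error e at position i, S_ℓ = v_i·e·α_i^ℓ, so α_err = S_1/S_0.
  S_0^{−1} = 9^{−1} = 3 (mod 13), so α_err = 11·3 = 33 ≡ 7 = α_1. Error position i = 1.
  Consistency check: S_2/S_1 = 12·6 = 72 ≡ 7 = α_err ✓ (single-error assumption holds).
Step 4: error magnitude e = S_0/v_1 = S_0·∏_{j≠1}(α_1 − α_j) = 9·8 = 72 ≡ 7 (mod 13).
Step 5: correct position 1: c_1 = r_1 − e = 1 − 7 ≡ 7 (mod 13). Hence c = [7, 5, 4, 8, 6].
  Check: interpolating c through the α_i gives m(x) = 9 + 9·x (degree < 2) with m(α_i) = c_i for every i, so c is indeed a codeword.


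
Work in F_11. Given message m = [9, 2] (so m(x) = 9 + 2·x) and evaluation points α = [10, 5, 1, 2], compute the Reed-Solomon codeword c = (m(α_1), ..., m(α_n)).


c = [7, 8, 0, 2]

Message polynomial: m(x) = 9 + 2·x (mod 11).
For each evaluation point α_i, compute m(α_i) mod 11:
  α_1 = 10: Horner steps 2 → 7, so m(10) = 7.
  α_2 = 5: Horner steps 2 → 8, so m(5) = 8.
  α_3 = 1: Horner steps 2 → 0, so m(1) = 0.
  α_4 = 2: Horner steps 2 → 2, so m(2) = 2.
Codeword c = [7, 8, 0, 2] ∈ F_11^4.


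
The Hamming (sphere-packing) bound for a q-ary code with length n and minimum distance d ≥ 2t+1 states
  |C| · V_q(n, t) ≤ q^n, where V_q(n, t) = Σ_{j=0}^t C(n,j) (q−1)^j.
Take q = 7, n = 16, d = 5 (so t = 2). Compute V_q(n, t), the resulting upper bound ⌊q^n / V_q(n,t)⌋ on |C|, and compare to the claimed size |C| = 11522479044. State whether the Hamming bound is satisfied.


V_q(n, t) = 4417, q^n = 33232930569601, Hamming bound = 7523869270, |C| = 11522479044 > bound (violated).

Step 1: Compute V_q(n, t) = Σ_{j=0}^2 C(n, j) (q−1)^j.
  j = 0: C(16,0)·(6)^0 = 1·1 = 1.
  j = 1: C(16,1)·(6)^1 = 16·6 = 96.
  j = 2: C(16,2)·(6)^2 = 120·36 = 4320.
  V_q(n, t) = 1 + 96 + 4320 = 4417.
Step 2: q^n = 7^16 = 33232930569601.
Step 3: Hamming bound ⌊q^n / V_q(n,t)⌋ = ⌊33232930569601/4417⌋ = 7523869270.
Step 4: Compare |C| = 11522479044 to 7523869270: violated.
The claimed |C| lies above the Hamming bound, so no 7-ary code of length 16 with d ≥ 5 can have 11522479044 codewords.


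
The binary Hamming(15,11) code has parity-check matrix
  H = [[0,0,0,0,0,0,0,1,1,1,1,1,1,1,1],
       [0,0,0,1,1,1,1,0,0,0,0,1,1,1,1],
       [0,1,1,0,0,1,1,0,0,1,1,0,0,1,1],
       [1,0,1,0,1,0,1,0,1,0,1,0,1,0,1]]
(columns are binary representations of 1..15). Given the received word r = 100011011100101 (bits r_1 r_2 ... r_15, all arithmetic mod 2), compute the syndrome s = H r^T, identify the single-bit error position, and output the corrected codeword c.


s = (1, 0, 1, 1)^T, error position = 11, corrected codeword c = 100011011110101

Compute s = H r^T mod 2 one row at a time:
  s_1 = 1 + 1 + 1 + 0 + 0 + 1 + 0 + 1 = 5 ≡ 1 (mod 2).
  s_2 = 0 + 1 + 1 + 0 + 0 + 1 + 0 + 1 = 4 ≡ 0 (mod 2).
  s_3 = 0 + 0 + 1 + 0 + 1 + 0 + 0 + 1 = 3 ≡ 1 (mod 2).
  s_4 = 1 + 0 + 1 + 0 + 1 + 0 + 1 + 1 = 5 ≡ 1 (mod 2).
s = (1, 0, 1, 1)^T — this equals column 11 of H (binary 1011), so error is at position 11.
Correct: flip bit 11 of r = 100011011100101 to get c = 100011011110101.


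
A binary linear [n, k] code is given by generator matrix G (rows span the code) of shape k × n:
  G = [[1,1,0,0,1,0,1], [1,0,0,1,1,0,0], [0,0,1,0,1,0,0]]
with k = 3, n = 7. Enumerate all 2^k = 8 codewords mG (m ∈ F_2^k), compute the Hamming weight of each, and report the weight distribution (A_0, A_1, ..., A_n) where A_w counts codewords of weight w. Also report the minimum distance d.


Weight distribution: A_0 = 1, A_2 = 1, A_3 = 3, A_4 = 2, A_5 = 1. Minimum distance d = 2.

Enumerate all 2^3 = 8 messages m ∈ F_2^3.
For each, compute codeword c = mG in F_2^7, then tally its weight.
  m = 000 → c = 0000000, weight = 0.
  m = 100 → c = 1100101, weight = 4.
  m = 010 → c = 1001100, weight = 3.
  m = 110 → c = 0101001, weight = 3.
  m = 001 → c = 0010100, weight = 2.
  m = 101 → c = 1110001, weight = 4.
  m = 011 → c = 1011000, weight = 3.
  m = 111 → c = 0111101, weight = 5.
Tally weights:
  weight 0: 1 codewords.
  weight 2: 1 codewords.
  weight 3: 3 codewords.
  weight 4: 2 codewords.
  weight 5: 1 codewords.
Minimum distance d = smallest w > 0 with A_w > 0 = 2.
Sanity: Σ A_w = 8 = 2^3 = 8 ✓.


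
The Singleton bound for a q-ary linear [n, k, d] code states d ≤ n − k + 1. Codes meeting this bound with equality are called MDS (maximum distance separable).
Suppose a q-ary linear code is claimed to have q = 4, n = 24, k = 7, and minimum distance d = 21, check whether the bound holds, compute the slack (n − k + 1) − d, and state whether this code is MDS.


Singleton RHS = n − k + 1 = 18, slack = -3, bound violated (no such code; not MDS).

Singleton bound: d ≤ n − k + 1.
Here n = 24, k = 7, so n − k + 1 = 18.
Given d = 21, check d ≤ 18: NO.
Slack = (n − k + 1) − d = -3.
The slack is negative: d = 21 exceeds n − k + 1 = 18 by 3, so the Singleton bound is violated and no linear [24, 7, 21]_4 code can exist. In particular it is not MDS (MDS requires d = n − k + 1 exactly).
Description: the claimed parameters are [24, 7, 21]_4; such a code would be impossible (violates the Singleton bound).


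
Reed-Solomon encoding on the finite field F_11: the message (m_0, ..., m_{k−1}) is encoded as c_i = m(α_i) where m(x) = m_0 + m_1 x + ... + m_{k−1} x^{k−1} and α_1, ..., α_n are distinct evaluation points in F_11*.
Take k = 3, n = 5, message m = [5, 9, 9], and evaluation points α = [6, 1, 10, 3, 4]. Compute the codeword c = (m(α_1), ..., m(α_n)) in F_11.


c = [9, 1, 5, 3, 9]

Message polynomial: m(x) = 5 + 9·x + 9·x^2 (mod 11).
For each evaluation point α_i, compute m(α_i) mod 11:
  α_1 = 6: Horner steps 9 → 8 → 9, so m(6) = 9.
  α_2 = 1: Horner steps 9 → 7 → 1, so m(1) = 1.
  α_3 = 10: Horner steps 9 → 0 → 5, so m(10) = 5.
  α_4 = 3: Horner steps 9 → 3 → 3, so m(3) = 3.
  α_5 = 4: Horner steps 9 → 1 → 9, so m(4) = 9.
Codeword c = [9, 1, 5, 3, 9] ∈ F_11^5.


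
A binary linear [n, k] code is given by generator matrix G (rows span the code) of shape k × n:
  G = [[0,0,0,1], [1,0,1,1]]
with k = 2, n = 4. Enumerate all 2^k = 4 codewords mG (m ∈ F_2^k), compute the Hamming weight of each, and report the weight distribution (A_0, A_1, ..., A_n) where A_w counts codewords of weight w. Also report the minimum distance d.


Weight distribution: A_0 = 1, A_1 = 1, A_2 = 1, A_3 = 1. Minimum distance d = 1.

Enumerate all 2^2 = 4 messages m ∈ F_2^2.
For each, compute codeword c = mG in F_2^4, then tally its weight.
  m = 00 → c = 0000, weight = 0.
  m = 10 → c = 0001, weight = 1.
  m = 01 → c = 1011, weight = 3.
  m = 11 → c = 1010, weight = 2.
Tally weights:
  weight 0: 1 codewords.
  weight 1: 1 codewords.
  weight 2: 1 codewords.
  weight 3: 1 codewords.
Minimum distance d = smallest w > 0 with A_w > 0 = 1.
Sanity: Σ A_w = 4 = 2^2 = 4 ✓.


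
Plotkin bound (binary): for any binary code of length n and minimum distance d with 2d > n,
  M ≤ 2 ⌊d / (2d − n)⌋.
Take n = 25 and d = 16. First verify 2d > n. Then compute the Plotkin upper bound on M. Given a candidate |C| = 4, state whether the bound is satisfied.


Plotkin bound M ≤ 4; given |C| = 4 ≤ bound (satisfied).

Check applicability: 2d = 32, n = 25.
2d − n = 7 > 0, so Plotkin applies.
Compute d/(2d−n) = 16/7 ≈ 2.2857.
⌊d/(2d−n)⌋ = 2.
Plotkin bound: M ≤ 2·2 = 4.
Given |C| = 4, check: satisfied.
This |C| is at the Plotkin bound.


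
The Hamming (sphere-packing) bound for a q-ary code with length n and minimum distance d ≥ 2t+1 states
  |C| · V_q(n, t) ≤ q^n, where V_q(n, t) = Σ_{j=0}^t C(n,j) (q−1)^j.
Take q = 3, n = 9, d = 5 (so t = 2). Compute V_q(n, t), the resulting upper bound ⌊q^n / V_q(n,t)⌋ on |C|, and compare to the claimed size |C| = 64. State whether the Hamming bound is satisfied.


V_q(n, t) = 163, q^n = 19683, Hamming bound = 120, |C| = 64 ≤ bound (satisfied).

Step 1: Compute V_q(n, t) = Σ_{j=0}^2 C(n, j) (q−1)^j.
  j = 0: C(9,0)·(2)^0 = 1·1 = 1.
  j = 1: C(9,1)·(2)^1 = 9·2 = 18.
  j = 2: C(9,2)·(2)^2 = 36·4 = 144.
  V_q(n, t) = 1 + 18 + 144 = 163.
Step 2: q^n = 3^9 = 19683.
Step 3: Hamming bound ⌊q^n / V_q(n,t)⌋ = ⌊19683/163⌋ = 120.
Step 4: Compare |C| = 64 to 120: satisfied.
The claimed |C| lies below the Hamming bound.


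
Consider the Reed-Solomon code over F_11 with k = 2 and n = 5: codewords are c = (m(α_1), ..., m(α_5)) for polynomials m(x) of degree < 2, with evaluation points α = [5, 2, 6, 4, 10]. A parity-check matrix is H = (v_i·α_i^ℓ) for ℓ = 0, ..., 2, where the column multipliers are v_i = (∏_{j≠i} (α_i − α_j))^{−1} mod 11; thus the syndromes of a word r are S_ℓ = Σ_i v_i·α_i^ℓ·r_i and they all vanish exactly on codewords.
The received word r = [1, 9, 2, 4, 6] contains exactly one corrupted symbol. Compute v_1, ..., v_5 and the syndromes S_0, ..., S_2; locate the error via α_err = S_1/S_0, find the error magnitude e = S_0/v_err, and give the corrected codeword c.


S = (9, 3, 1), error at position 4, error magnitude e = 4, c = [1, 9, 2, 0, 6].

Step 1: column multipliers v_i = (∏_{j≠i}(α_i − α_j))^{−1} mod 11.
  i = 1 (α = 5): (5−2)(5−6)(5−4)(5−10) = 3·(−1)·1·(−5) = 15 ≡ 4, so v_1 = 4^{−1} = 3 (mod 11).
  i = 2 (α = 2): (2−5)(2−6)(2−4)(2−10) = (−3)·(−4)·(−2)·(−8) = 192 ≡ 5, so v_2 = 5^{−1} = 9 (mod 11).
  i = 3 (α = 6): (6−5)(6−2)(6−4)(6−10) = 1·4·2·(−4) = −32 ≡ 1, so v_3 = 1^{−1} = 1 (mod 11).
  i = 4 (α = 4): (4−5)(4−2)(4−6)(4−10) = (−1)·2·(−2)·(−6) = −24 ≡ 9, so v_4 = 9^{−1} = 5 (mod 11).
  i = 5 (α = 10): (10−5)(10−2)(10−6)(10−4) = 5·8·4·6 = 960 ≡ 3, so v_5 = 3^{−1} = 4 (mod 11).
  v = [3, 9, 1, 5, 4].
Step 2: syndromes of r = [1, 9, 2, 4, 6] (all sums mod 11).
  S_0 = Σ v_i r_i = 3·1 + 9·9 + 1·2 + 5·4 + 4·6 = 130 ≡ 9.
  S_1 = Σ v_i α_i r_i = 3·5·1 + 9·2·9 + 1·6·2 + 5·4·4 + 4·10·6 = 509 ≡ 3.
  α_i^2 mod 11 = [3, 4, 3, 5, 1].
  S_2 = Σ v_i α_i^2 r_i = 3·3·1 + 9·4·9 + 1·3·2 + 5·5·4 + 4·1·6 = 463 ≡ 1.
  S = (9, 3, 1) ≠ 0, so r is not a codeword (an error is present).
Step 3: locate the error. For a single error e at position i, S_ℓ = v_i·e·α_i^ℓ, so α_err = S_1/S_0.
  S_0^{−1} = 9^{−1} = 5 (mod 11), so α_err = 3·5 = 15 ≡ 4 = α_4. Error position i = 4.
  Consistency check: S_2/S_1 = 1·4 = 4 ≡ 4 = α_err ✓ (single-error assumption holds).
Step 4: error magnitude e = S_0/v_4 = S_0·∏_{j≠4}(α_4 − α_j) = 9·9 = 81 ≡ 4 (mod 11).
Step 5: correct position 4: c_4 = r_4 − e = 4 − 4 ≡ 0 (mod 11). Hence c = [1, 9, 2, 0, 6].
  Check: interpolating c through the α_i gives m(x) = 7 + 1·x (degree < 2) with m(α_i) = c_i for every i, so c is indeed a codeword.


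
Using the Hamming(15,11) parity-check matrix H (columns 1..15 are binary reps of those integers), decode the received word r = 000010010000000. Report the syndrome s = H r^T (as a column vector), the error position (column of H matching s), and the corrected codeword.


s = (1, 1, 0, 1)^T, error position = 13, corrected codeword c = 000010010000100

Compute s = H r^T mod 2 one row at a time:
  s_1 = 1 + 0 + 0 + 0 + 0 + 0 + 0 + 0 = 1 ≡ 1 (mod 2).
  s_2 = 0 + 1 + 0 + 0 + 0 + 0 + 0 + 0 = 1 ≡ 1 (mod 2).
  s_3 = 0 + 0 + 0 + 0 + 0 + 0 + 0 + 0 = 0 ≡ 0 (mod 2).
  s_4 = 0 + 0 + 1 + 0 + 0 + 0 + 0 + 0 = 1 ≡ 1 (mod 2).
s = (1, 1, 0, 1)^T — this equals column 13 of H (binary 1101), so error is at position 13.
Correct: flip bit 13 of r = 000010010000000 to get c = 000010010000100.


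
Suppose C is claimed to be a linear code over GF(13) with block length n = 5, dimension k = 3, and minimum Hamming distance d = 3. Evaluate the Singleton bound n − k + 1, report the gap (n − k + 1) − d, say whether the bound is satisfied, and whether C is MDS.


Singleton RHS = n − k + 1 = 3, slack = 0, bound satisfied, MDS.

Singleton bound: d ≤ n − k + 1.
Here n = 5, k = 3, so n − k + 1 = 3.
Given d = 3, check d ≤ 3: YES.
Slack = (n − k + 1) − d = 0.
The code is MDS (slack = 0).
Description: the claimed parameters are [5, 3, 3]_13; such a code would be MDS (meets Singleton bound).
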